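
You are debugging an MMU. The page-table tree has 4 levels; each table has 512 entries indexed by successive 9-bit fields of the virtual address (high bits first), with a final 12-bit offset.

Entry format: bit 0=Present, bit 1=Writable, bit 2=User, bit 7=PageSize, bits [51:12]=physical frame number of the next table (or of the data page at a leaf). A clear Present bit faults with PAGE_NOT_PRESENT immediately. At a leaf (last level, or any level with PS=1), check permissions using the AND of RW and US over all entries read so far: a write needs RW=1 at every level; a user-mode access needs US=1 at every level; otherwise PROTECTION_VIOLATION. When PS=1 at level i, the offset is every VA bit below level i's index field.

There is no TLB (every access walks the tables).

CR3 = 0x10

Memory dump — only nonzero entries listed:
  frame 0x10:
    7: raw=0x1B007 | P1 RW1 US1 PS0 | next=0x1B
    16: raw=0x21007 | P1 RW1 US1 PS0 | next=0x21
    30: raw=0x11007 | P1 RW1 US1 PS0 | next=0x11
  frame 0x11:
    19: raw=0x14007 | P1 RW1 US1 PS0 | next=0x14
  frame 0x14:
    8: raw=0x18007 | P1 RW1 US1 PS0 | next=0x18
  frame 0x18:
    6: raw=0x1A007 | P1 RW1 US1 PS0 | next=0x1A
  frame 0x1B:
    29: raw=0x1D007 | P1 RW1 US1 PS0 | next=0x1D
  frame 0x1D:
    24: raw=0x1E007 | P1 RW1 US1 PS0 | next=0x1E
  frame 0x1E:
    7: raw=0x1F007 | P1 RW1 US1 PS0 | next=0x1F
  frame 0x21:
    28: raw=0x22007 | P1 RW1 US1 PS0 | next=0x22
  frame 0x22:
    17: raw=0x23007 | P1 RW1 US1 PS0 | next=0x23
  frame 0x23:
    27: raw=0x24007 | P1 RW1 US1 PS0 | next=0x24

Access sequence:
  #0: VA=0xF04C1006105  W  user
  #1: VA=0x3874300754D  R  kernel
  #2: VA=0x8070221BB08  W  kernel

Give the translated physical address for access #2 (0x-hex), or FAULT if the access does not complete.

Per-access translation:
#0 VA=0xF04C1006105 (w,user):
  L0: frame=0x10 idx=30 entry=0x11007 [P=1 RW=1 US=1 PS=0]
  L1: frame=0x11 idx=19 entry=0x14007 [P=1 RW=1 US=1 PS=0]
  L2: frame=0x14 idx=8 entry=0x18007 [P=1 RW=1 US=1 PS=0]
  L3: frame=0x18 idx=6 entry=0x1A007 [P=1 RW=1 US=1 PS=0]
  → PA=0x1A105  (4 entries read)
#1 VA=0x3874300754D (r,kernel):
  L0: frame=0x10 idx=7 entry=0x1B007 [P=1 RW=1 US=1 PS=0]
  L1: frame=0x1B idx=29 entry=0x1D007 [P=1 RW=1 US=1 PS=0]
  L2: frame=0x1D idx=24 entry=0x1E007 [P=1 RW=1 US=1 PS=0]
  L3: frame=0x1E idx=7 entry=0x1F007 [P=1 RW=1 US=1 PS=0]
  → PA=0x1F54D  (4 entries read)
#2 VA=0x8070221BB08 (w,kernel):
  L0: frame=0x10 idx=16 entry=0x21007 [P=1 RW=1 US=1 PS=0]
  L1: frame=0x21 idx=28 entry=0x22007 [P=1 RW=1 US=1 PS=0]
  L2: frame=0x22 idx=17 entry=0x23007 [P=1 RW=1 US=1 PS=0]
  L3: frame=0x23 idx=27 entry=0x24007 [P=1 RW=1 US=1 PS=0]
  → PA=0x24B08  (4 entries read)

Access #2 PA: 0x24B08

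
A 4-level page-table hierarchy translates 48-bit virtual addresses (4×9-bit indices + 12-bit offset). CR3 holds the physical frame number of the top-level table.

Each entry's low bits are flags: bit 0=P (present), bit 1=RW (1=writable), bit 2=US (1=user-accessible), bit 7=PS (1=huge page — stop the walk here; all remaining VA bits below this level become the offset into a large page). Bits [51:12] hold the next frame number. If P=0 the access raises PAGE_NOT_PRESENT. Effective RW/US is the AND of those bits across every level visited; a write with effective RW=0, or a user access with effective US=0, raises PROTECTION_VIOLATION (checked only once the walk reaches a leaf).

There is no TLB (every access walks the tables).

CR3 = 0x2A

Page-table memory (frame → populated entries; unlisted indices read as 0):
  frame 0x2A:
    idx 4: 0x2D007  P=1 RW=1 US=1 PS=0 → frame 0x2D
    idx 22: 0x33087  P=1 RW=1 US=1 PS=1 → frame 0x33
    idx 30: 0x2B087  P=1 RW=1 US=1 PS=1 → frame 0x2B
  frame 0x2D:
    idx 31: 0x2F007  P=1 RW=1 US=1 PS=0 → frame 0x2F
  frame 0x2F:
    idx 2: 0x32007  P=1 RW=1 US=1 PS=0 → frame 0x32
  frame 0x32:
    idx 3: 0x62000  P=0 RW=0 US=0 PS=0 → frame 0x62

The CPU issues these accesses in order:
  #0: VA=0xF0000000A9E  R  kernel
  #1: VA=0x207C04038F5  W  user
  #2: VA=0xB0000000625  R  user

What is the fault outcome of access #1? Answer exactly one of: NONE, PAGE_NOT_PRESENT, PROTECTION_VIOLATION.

Per-access translation:
#0 VA=0xF0000000A9E (r,kernel):
  L0 @0x2A[30] → 0x2B087  P=1,RW=1,US=1,PS=1
  → PA=0x2BA9E (huge @L0)  (1 entries read)
#1 VA=0x207C04038F5 (w,user):
  L0 @0x2A[4] → 0x2D007  P=1,RW=1,US=1,PS=0
  L1 @0x2D[31] → 0x2F007  P=1,RW=1,US=1,PS=0
  L2 @0x2F[2] → 0x32007  P=1,RW=1,US=1,PS=0
  L3 @0x32[3] → 0x62000  P=0,RW=0,US=0,PS=0
  ✗ PAGE_NOT_PRESENT  [4 reads]
#2 VA=0xB0000000625 (r,user):
  L0 @0x2A[22] → 0x33087  P=1,RW=1,US=1,PS=1
  → PA=0x33625 (huge @L0)  (1 entries read)

Access #1 fault: PAGE_NOT_PRESENT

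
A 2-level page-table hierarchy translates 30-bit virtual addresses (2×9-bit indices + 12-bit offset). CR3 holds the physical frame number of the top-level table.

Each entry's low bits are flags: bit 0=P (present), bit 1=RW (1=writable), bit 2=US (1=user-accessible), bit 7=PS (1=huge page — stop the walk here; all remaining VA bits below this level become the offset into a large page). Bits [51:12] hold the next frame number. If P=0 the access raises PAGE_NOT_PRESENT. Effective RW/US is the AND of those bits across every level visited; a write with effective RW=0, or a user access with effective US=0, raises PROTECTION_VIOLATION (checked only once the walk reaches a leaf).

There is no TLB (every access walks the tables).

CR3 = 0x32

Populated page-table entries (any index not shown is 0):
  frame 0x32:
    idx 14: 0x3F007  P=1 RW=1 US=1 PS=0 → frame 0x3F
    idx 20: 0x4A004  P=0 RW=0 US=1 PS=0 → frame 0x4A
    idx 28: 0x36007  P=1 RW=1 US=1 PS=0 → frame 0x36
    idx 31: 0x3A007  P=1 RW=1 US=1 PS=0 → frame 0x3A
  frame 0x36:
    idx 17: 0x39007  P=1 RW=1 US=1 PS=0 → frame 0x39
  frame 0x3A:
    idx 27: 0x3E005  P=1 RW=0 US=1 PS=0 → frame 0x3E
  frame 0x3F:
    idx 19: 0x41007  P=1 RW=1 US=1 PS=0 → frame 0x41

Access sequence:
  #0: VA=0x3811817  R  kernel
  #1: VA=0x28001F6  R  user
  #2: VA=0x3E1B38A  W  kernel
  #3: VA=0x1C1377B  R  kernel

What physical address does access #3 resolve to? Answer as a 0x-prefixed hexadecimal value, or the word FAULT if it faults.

Walk each access:
#0 VA=0x3811817 (r,kernel):
  lvl0: tbl 0x32, slot 28 ⇒ 0x36007 (P1/RW1/US1/PS0)
  lvl1: tbl 0x36, slot 17 ⇒ 0x39007 (P1/RW1/US1/PS0)
  ⇒ phys 0x39817  [2 reads]
#1 VA=0x28001F6 (r,user):
  lvl0: tbl 0x32, slot 20 ⇒ 0x4A004 (P0/RW0/US1/PS0)
  → PAGE_NOT_PRESENT  (1 entries read)
#2 VA=0x3E1B38A (w,kernel):
  lvl0: tbl 0x32, slot 31 ⇒ 0x3A007 (P1/RW1/US1/PS0)
  lvl1: tbl 0x3A, slot 27 ⇒ 0x3E005 (P1/RW0/US1/PS0)
  → PROTECTION_VIOLATION  (2 entries read)
#3 VA=0x1C1377B (r,kernel):
  lvl0: tbl 0x32, slot 14 ⇒ 0x3F007 (P1/RW1/US1/PS0)
  lvl1: tbl 0x3F, slot 19 ⇒ 0x41007 (P1/RW1/US1/PS0)
  ⇒ phys 0x4177B  [2 reads]

Access #3 PA: 0x4177B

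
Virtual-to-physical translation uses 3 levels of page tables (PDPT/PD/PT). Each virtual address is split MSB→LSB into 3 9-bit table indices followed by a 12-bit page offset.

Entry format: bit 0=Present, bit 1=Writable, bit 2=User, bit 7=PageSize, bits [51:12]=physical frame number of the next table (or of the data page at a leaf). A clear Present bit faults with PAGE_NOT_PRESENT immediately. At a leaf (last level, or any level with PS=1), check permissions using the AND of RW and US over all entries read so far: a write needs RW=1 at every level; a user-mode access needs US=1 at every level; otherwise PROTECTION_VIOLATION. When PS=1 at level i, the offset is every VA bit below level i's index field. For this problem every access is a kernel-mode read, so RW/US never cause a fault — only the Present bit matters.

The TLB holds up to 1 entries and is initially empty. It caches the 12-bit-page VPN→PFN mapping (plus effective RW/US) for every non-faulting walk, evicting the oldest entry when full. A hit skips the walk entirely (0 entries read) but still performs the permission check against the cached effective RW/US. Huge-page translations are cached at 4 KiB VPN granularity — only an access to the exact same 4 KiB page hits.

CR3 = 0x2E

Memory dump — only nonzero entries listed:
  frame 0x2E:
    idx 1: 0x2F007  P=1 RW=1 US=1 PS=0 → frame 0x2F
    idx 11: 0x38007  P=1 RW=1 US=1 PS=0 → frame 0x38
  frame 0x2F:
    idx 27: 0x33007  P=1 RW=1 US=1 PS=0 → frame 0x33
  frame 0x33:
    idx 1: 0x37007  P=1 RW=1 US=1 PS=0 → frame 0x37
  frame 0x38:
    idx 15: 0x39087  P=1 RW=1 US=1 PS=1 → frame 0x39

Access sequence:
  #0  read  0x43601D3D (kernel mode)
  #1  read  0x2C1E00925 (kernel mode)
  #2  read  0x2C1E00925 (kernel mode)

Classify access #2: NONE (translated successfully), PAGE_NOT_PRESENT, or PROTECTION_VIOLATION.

Trace:
#0 VA=0x43601D3D (r,kernel):
  lvl0: tbl 0x2E, slot 1 ⇒ 0x2F007 (P1/RW1/US1/PS0)
  lvl1: tbl 0x2F, slot 27 ⇒ 0x33007 (P1/RW1/US1/PS0)
  lvl2: tbl 0x33, slot 1 ⇒ 0x37007 (P1/RW1/US1/PS0)
  → PA=0x37D3D  (3 entries read)
#1 VA=0x2C1E00925 (r,kernel):
  lvl0: tbl 0x2E, slot 11 ⇒ 0x38007 (P1/RW1/US1/PS0)
  lvl1: tbl 0x38, slot 15 ⇒ 0x39087 (P1/RW1/US1/PS1)
  → PA=0x39925 (huge @L1)  (2 entries read)
#2 VA=0x2C1E00925 (r,kernel):
  TLB hit vpn=0x2C1E00 → PA=0x39925

Access #2 fault: NONE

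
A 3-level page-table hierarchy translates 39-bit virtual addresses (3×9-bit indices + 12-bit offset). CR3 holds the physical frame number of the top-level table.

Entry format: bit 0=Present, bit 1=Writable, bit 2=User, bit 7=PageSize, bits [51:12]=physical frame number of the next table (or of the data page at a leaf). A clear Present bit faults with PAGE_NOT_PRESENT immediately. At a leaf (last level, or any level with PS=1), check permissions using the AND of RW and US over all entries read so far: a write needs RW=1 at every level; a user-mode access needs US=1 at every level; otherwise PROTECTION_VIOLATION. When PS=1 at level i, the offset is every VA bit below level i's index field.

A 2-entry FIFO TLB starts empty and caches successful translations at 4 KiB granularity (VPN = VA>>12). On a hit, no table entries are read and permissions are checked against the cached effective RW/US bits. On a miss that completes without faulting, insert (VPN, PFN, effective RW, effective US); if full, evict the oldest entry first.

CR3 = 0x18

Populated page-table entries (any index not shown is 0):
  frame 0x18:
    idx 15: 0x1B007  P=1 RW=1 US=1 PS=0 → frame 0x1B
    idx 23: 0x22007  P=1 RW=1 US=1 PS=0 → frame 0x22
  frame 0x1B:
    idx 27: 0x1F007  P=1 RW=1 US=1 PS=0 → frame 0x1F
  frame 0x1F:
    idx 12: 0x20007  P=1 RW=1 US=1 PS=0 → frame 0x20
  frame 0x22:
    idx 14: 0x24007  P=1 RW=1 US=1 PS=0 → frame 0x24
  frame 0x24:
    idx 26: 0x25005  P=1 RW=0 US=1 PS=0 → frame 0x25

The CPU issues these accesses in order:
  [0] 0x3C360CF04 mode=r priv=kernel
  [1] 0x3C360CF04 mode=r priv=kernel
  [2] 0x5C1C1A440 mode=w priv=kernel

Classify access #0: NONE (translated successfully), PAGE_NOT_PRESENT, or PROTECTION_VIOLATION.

Per-access translation:
#0 VA=0x3C360CF04 (r,kernel):
  lvl0: tbl 0x18, slot 15 ⇒ 0x1B007 (P1/RW1/US1/PS0)
  lvl1: tbl 0x1B, slot 27 ⇒ 0x1F007 (P1/RW1/US1/PS0)
  lvl2: tbl 0x1F, slot 12 ⇒ 0x20007 (P1/RW1/US1/PS0)
  ⇒ phys 0x20F04  [3 reads]
#1 VA=0x3C360CF04 (r,kernel):
  TLB hit vpn=0x3C360C → PA=0x20F04
#2 VA=0x5C1C1A440 (w,kernel):
  lvl0: tbl 0x18, slot 23 ⇒ 0x22007 (P1/RW1/US1/PS0)
  lvl1: tbl 0x22, slot 14 ⇒ 0x24007 (P1/RW1/US1/PS0)
  lvl2: tbl 0x24, slot 26 ⇒ 0x25005 (P1/RW0/US1/PS0)
  ✗ PROTECTION_VIOLATION  [3 reads]

Access #0 fault: NONE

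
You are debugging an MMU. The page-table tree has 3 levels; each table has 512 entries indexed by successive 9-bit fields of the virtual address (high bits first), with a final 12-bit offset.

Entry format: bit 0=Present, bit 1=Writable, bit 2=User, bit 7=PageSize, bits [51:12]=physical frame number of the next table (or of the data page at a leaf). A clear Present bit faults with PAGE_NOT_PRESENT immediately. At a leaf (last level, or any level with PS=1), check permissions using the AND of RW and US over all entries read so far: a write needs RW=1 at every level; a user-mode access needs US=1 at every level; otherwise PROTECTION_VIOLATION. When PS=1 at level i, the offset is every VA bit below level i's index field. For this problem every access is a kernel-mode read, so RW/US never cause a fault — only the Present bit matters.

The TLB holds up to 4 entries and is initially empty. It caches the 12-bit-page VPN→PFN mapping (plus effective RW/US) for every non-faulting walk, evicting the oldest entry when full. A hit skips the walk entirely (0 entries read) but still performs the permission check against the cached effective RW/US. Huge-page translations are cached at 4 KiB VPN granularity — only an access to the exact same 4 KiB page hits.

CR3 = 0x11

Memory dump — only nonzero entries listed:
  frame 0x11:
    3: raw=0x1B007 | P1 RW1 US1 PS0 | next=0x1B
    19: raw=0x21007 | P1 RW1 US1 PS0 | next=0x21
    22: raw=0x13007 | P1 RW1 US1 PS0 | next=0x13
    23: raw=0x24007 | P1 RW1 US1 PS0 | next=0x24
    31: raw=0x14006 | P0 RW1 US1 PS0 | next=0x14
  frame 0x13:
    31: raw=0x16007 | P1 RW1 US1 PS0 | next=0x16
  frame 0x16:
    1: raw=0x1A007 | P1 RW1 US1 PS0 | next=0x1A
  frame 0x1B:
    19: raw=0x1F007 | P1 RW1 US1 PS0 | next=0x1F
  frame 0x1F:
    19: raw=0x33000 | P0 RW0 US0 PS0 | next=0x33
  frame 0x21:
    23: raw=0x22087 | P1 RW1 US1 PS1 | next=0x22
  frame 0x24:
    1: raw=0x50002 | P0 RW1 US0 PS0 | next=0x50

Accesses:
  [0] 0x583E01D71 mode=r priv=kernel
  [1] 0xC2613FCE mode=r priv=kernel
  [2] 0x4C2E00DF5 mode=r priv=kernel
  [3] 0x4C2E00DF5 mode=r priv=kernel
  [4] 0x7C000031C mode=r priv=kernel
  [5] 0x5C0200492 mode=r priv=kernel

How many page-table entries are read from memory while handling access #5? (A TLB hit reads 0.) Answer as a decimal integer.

Per-access translation:
#0 VA=0x583E01D71 (r,kernel):
  lvl0: tbl 0x11, slot 22 ⇒ 0x13007 (P1/RW1/US1/PS0)
  lvl1: tbl 0x13, slot 31 ⇒ 0x16007 (P1/RW1/US1/PS0)
  lvl2: tbl 0x16, slot 1 ⇒ 0x1A007 (P1/RW1/US1/PS0)
  → PA=0x1AD71  (3 entries read)
#1 VA=0xC2613FCE (r,kernel):
  lvl0: tbl 0x11, slot 3 ⇒ 0x1B007 (P1/RW1/US1/PS0)
  lvl1: tbl 0x1B, slot 19 ⇒ 0x1F007 (P1/RW1/US1/PS0)
  lvl2: tbl 0x1F, slot 19 ⇒ 0x33000 (P0/RW0/US0/PS0)
  → PAGE_NOT_PRESENT  (3 entries read)
#2 VA=0x4C2E00DF5 (r,kernel):
  lvl0: tbl 0x11, slot 19 ⇒ 0x21007 (P1/RW1/US1/PS0)
  lvl1: tbl 0x21, slot 23 ⇒ 0x22087 (P1/RW1/US1/PS1)
  → PA=0x22DF5 (huge @L1)  (2 entries read)
#3 VA=0x4C2E00DF5 (r,kernel):
  TLB hit vpn=0x4C2E00 → PA=0x22DF5
#4 VA=0x7C000031C (r,kernel):
  lvl0: tbl 0x11, slot 31 ⇒ 0x14006 (P0/RW1/US1/PS0)
  → PAGE_NOT_PRESENT  (1 entries read)
#5 VA=0x5C0200492 (r,kernel):
  lvl0: tbl 0x11, slot 23 ⇒ 0x24007 (P1/RW1/US1/PS0)
  lvl1: tbl 0x24, slot 1 ⇒ 0x50002 (P0/RW1/US0/PS0)
  → PAGE_NOT_PRESENT  (2 entries read)

Entries read for #5: 2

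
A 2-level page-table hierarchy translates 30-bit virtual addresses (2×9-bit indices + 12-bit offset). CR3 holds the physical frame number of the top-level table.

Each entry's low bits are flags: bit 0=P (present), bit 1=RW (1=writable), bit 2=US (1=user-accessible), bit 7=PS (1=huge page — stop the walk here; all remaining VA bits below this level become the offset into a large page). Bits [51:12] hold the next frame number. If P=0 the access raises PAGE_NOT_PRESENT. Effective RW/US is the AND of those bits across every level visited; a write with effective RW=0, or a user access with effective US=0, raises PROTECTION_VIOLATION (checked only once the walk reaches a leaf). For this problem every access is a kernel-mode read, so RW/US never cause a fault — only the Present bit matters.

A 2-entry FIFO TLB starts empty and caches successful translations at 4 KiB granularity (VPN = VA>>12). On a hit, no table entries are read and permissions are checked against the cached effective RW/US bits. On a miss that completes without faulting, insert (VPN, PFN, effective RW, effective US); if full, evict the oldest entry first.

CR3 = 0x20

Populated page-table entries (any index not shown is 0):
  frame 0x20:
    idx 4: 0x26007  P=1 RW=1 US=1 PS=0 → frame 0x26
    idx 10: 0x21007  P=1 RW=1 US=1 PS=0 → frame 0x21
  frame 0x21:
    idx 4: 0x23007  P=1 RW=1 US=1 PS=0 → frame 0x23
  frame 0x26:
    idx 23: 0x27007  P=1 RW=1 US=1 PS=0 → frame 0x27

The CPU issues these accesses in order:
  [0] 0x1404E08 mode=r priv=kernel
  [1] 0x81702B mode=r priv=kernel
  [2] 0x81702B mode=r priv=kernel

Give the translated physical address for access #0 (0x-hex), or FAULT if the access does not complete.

Walk each access:
#0 VA=0x1404E08 (r,kernel):
  L0: frame=0x20 idx=10 entry=0x21007 [P=1 RW=1 US=1 PS=0]
  L1: frame=0x21 idx=4 entry=0x23007 [P=1 RW=1 US=1 PS=0]
  ✓ 0x23E08  — 2 lookups
#1 VA=0x81702B (r,kernel):
  L0: frame=0x20 idx=4 entry=0x26007 [P=1 RW=1 US=1 PS=0]
  L1: frame=0x26 idx=23 entry=0x27007 [P=1 RW=1 US=1 PS=0]
  ✓ 0x2702B  — 2 lookups
#2 VA=0x81702B (r,kernel):
  TLB hit vpn=0x817 → PA=0x2702B

Access #0 PA: 0x23E08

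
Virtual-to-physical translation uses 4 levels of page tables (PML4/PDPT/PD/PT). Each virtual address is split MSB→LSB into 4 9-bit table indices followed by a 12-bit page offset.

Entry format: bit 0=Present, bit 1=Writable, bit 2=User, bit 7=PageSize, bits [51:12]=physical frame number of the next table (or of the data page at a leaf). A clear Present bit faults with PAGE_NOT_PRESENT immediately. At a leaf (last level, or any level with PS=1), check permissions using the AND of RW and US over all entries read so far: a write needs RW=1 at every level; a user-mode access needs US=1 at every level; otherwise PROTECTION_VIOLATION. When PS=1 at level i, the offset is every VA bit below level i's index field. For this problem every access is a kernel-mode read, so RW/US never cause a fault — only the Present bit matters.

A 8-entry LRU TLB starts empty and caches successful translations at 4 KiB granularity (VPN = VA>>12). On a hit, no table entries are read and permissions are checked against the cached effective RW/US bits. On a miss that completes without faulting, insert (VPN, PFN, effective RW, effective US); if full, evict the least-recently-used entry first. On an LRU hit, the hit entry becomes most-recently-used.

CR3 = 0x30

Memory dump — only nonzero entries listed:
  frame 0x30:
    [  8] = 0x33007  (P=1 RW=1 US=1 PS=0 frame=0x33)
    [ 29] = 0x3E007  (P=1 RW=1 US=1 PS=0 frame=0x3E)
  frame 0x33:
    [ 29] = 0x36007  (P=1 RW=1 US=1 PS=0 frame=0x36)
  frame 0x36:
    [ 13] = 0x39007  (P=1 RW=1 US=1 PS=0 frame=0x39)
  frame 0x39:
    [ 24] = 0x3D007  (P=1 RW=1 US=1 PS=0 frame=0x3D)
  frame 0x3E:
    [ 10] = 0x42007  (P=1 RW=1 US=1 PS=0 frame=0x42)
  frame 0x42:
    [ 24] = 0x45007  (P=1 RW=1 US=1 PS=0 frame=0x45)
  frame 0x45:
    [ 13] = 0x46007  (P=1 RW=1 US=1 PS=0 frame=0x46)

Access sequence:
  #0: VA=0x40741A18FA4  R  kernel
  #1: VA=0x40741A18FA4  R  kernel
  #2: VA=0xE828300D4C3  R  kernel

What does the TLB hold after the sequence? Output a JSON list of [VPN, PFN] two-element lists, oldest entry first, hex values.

Walk each access:
#0 VA=0x40741A18FA4 (r,kernel):
  lvl0: tbl 0x30, slot 8 ⇒ 0x33007 (P1/RW1/US1/PS0)
  lvl1: tbl 0x33, slot 29 ⇒ 0x36007 (P1/RW1/US1/PS0)
  lvl2: tbl 0x36, slot 13 ⇒ 0x39007 (P1/RW1/US1/PS0)
  lvl3: tbl 0x39, slot 24 ⇒ 0x3D007 (P1/RW1/US1/PS0)
  ✓ 0x3DFA4  — 4 lookups
#1 VA=0x40741A18FA4 (r,kernel):
  TLB hit vpn=0x40741A18 → PA=0x3DFA4
#2 VA=0xE828300D4C3 (r,kernel):
  lvl0: tbl 0x30, slot 29 ⇒ 0x3E007 (P1/RW1/US1/PS0)
  lvl1: tbl 0x3E, slot 10 ⇒ 0x42007 (P1/RW1/US1/PS0)
  lvl2: tbl 0x42, slot 24 ⇒ 0x45007 (P1/RW1/US1/PS0)
  lvl3: tbl 0x45, slot 13 ⇒ 0x46007 (P1/RW1/US1/PS0)
  ✓ 0x464C3  — 4 lookups

TLB: [["0x40741A18", "0x3D"], ["0xE828300D", "0x46"]]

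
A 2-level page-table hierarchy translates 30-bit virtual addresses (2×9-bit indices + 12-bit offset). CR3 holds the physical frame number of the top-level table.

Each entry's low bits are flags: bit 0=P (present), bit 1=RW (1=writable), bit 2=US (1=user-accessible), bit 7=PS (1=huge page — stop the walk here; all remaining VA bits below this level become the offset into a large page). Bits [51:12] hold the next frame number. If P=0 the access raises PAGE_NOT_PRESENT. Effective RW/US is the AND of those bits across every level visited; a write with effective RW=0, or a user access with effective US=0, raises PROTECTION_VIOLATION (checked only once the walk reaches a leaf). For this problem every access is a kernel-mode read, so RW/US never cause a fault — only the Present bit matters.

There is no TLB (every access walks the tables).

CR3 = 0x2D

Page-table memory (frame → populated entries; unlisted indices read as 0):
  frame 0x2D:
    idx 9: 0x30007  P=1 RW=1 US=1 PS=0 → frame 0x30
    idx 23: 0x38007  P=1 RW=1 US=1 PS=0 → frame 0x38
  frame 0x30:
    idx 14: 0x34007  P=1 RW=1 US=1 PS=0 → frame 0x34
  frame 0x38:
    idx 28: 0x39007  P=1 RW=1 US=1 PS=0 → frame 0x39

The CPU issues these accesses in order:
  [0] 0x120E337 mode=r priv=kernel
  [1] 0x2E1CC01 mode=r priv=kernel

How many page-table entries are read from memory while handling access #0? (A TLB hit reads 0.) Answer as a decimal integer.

Per-access translation:
#0 VA=0x120E337 (r,kernel):
  L0: frame=0x2D idx=9 entry=0x30007 [P=1 RW=1 US=1 PS=0]
  L1: frame=0x30 idx=14 entry=0x34007 [P=1 RW=1 US=1 PS=0]
  ✓ 0x34337  — 2 lookups
#1 VA=0x2E1CC01 (r,kernel):
  L0: frame=0x2D idx=23 entry=0x38007 [P=1 RW=1 US=1 PS=0]
  L1: frame=0x38 idx=28 entry=0x39007 [P=1 RW=1 US=1 PS=0]
  ✓ 0x39C01  — 2 lookups

Entries read for #0: 2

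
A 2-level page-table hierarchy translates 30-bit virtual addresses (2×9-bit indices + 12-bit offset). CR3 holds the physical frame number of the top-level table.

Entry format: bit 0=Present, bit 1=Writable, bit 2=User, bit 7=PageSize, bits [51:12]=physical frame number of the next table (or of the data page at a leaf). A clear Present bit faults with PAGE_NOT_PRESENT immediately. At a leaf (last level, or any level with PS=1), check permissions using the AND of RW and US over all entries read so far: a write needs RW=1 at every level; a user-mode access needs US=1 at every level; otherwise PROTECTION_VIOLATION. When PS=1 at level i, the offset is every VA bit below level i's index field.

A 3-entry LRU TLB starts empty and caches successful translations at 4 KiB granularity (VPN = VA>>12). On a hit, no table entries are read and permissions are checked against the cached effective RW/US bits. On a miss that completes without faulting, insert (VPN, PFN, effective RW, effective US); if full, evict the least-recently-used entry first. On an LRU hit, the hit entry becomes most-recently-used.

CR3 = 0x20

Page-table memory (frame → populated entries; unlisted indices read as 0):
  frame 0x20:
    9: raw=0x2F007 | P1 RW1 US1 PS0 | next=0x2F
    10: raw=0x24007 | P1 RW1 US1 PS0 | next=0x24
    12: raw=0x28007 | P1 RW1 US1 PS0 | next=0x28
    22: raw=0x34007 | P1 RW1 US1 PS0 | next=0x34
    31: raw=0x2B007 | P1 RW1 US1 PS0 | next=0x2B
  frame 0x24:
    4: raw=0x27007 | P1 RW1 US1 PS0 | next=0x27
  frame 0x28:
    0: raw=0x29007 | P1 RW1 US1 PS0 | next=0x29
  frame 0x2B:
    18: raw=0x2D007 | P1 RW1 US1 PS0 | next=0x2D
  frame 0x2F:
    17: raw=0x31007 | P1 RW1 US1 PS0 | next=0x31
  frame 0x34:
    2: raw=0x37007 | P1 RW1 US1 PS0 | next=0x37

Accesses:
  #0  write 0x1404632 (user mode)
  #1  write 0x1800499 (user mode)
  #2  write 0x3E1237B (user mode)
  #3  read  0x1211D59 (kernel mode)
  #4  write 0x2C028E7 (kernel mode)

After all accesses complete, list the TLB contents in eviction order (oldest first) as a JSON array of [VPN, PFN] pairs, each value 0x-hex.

Per-access translation:
#0 VA=0x1404632 (w,user):
  L0: frame=0x20 idx=10 entry=0x24007 [P=1 RW=1 US=1 PS=0]
  L1: frame=0x24 idx=4 entry=0x27007 [P=1 RW=1 US=1 PS=0]
  ⇒ phys 0x27632  [2 reads]
#1 VA=0x1800499 (w,user):
  L0: frame=0x20 idx=12 entry=0x28007 [P=1 RW=1 US=1 PS=0]
  L1: frame=0x28 idx=0 entry=0x29007 [P=1 RW=1 US=1 PS=0]
  ⇒ phys 0x29499  [2 reads]
#2 VA=0x3E1237B (w,user):
  L0: frame=0x20 idx=31 entry=0x2B007 [P=1 RW=1 US=1 PS=0]
  L1: frame=0x2B idx=18 entry=0x2D007 [P=1 RW=1 US=1 PS=0]
  ⇒ phys 0x2D37B  [2 reads]
#3 VA=0x1211D59 (r,kernel):
  L0: frame=0x20 idx=9 entry=0x2F007 [P=1 RW=1 US=1 PS=0]
  L1: frame=0x2F idx=17 entry=0x31007 [P=1 RW=1 US=1 PS=0]
  ⇒ phys 0x31D59  [2 reads]
#4 VA=0x2C028E7 (w,kernel):
  L0: frame=0x20 idx=22 entry=0x34007 [P=1 RW=1 US=1 PS=0]
  L1: frame=0x34 idx=2 entry=0x37007 [P=1 RW=1 US=1 PS=0]
  ⇒ phys 0x378E7  [2 reads]

TLB: [["0x3E12", "0x2D"], ["0x1211", "0x31"], ["0x2C02", "0x37"]]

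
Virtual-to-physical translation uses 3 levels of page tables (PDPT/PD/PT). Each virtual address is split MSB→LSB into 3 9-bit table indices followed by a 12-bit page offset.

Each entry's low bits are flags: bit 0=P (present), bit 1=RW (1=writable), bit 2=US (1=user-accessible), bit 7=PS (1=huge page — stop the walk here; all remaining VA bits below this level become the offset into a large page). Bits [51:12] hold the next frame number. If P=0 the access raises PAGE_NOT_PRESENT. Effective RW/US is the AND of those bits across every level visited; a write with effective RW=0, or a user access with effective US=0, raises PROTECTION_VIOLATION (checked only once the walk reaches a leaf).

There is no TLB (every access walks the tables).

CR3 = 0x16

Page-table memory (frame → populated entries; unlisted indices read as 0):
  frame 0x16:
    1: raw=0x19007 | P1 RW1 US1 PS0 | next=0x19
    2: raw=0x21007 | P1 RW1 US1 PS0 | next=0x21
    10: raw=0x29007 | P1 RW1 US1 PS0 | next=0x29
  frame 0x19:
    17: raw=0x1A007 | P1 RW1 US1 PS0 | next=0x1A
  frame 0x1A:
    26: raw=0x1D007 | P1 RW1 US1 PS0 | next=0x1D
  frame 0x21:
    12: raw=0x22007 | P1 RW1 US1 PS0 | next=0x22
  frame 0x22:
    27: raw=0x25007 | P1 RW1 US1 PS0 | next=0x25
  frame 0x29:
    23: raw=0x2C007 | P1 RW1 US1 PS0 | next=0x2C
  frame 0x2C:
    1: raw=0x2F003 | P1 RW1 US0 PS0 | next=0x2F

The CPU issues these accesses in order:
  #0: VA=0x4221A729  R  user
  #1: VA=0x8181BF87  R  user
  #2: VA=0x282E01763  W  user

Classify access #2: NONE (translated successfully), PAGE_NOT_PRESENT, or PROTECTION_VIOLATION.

Trace:
#0 VA=0x4221A729 (r,user):
  L0 @0x16[1] → 0x19007  P=1,RW=1,US=1,PS=0
  L1 @0x19[17] → 0x1A007  P=1,RW=1,US=1,PS=0
  L2 @0x1A[26] → 0x1D007  P=1,RW=1,US=1,PS=0
  ⇒ phys 0x1D729  [3 reads]
#1 VA=0x8181BF87 (r,user):
  L0 @0x16[2] → 0x21007  P=1,RW=1,US=1,PS=0
  L1 @0x21[12] → 0x22007  P=1,RW=1,US=1,PS=0
  L2 @0x22[27] → 0x25007  P=1,RW=1,US=1,PS=0
  ⇒ phys 0x25F87  [3 reads]
#2 VA=0x282E01763 (w,user):
  L0 @0x16[10] → 0x29007  P=1,RW=1,US=1,PS=0
  L1 @0x29[23] → 0x2C007  P=1,RW=1,US=1,PS=0
  L2 @0x2C[1] → 0x2F003  P=1,RW=1,US=0,PS=0
  ⇒ fault: PROTECTION_VIOLATION  — 3 lookups

Access #2 fault: PROTECTION_VIOLATION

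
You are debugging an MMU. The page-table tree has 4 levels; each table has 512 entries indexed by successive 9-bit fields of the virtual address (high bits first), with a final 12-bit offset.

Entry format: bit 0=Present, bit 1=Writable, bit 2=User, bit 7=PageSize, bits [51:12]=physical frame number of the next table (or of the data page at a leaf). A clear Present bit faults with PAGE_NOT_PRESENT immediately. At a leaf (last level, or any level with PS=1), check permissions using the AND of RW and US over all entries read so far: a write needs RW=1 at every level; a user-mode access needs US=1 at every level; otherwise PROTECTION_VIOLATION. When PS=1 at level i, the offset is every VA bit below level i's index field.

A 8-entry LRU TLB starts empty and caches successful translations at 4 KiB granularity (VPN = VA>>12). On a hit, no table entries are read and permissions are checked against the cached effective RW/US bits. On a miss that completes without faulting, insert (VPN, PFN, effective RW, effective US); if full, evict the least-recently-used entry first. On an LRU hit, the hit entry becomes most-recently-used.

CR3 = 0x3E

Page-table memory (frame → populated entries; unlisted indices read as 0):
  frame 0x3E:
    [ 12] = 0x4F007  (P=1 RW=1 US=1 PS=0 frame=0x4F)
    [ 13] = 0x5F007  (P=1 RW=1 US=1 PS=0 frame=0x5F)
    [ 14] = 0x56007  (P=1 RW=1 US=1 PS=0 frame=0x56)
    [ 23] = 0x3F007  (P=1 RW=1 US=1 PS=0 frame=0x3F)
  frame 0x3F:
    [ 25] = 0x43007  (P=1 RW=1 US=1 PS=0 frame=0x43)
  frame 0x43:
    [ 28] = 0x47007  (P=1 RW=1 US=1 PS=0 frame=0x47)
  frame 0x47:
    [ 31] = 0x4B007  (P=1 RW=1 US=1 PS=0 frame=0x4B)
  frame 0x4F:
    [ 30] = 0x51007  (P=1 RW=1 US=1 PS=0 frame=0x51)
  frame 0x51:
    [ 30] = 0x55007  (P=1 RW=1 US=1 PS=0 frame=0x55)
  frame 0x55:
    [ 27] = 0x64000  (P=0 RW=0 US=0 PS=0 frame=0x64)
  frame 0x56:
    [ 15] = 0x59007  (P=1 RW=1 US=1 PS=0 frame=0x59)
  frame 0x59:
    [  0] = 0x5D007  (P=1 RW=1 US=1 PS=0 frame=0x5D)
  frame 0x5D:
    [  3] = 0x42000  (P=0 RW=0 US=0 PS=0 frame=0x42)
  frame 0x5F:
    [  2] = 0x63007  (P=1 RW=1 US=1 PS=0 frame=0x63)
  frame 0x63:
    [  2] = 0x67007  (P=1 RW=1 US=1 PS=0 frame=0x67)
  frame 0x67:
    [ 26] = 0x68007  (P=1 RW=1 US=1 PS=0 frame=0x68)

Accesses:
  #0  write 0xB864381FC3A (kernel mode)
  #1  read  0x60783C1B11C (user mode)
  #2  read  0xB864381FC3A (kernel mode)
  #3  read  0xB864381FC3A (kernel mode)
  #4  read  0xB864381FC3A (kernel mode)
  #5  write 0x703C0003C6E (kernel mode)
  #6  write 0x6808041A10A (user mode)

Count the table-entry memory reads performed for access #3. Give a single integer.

Per-access translation:
#0 VA=0xB864381FC3A (w,kernel):
  L0 @0x3E[23] → 0x3F007  P=1,RW=1,US=1,PS=0
  L1 @0x3F[25] → 0x43007  P=1,RW=1,US=1,PS=0
  L2 @0x43[28] → 0x47007  P=1,RW=1,US=1,PS=0
  L3 @0x47[31] → 0x4B007  P=1,RW=1,US=1,PS=0
  → PA=0x4BC3A  (4 entries read)
#1 VA=0x60783C1B11C (r,user):
  L0 @0x3E[12] → 0x4F007  P=1,RW=1,US=1,PS=0
  L1 @0x4F[30] → 0x51007  P=1,RW=1,US=1,PS=0
  L2 @0x51[30] → 0x55007  P=1,RW=1,US=1,PS=0
  L3 @0x55[27] → 0x64000  P=0,RW=0,US=0,PS=0
  ⇒ fault: PAGE_NOT_PRESENT  — 4 lookups
#2 VA=0xB864381FC3A (r,kernel):
  TLB hit vpn=0xB864381F → PA=0x4BC3A
#3 VA=0xB864381FC3A (r,kernel):
  TLB hit vpn=0xB864381F → PA=0x4BC3A
#4 VA=0xB864381FC3A (r,kernel):
  TLB hit vpn=0xB864381F → PA=0x4BC3A
#5 VA=0x703C0003C6E (w,kernel):
  L0 @0x3E[14] → 0x56007  P=1,RW=1,US=1,PS=0
  L1 @0x56[15] → 0x59007  P=1,RW=1,US=1,PS=0
  L2 @0x59[0] → 0x5D007  P=1,RW=1,US=1,PS=0
  L3 @0x5D[3] → 0x42000  P=0,RW=0,US=0,PS=0
  ⇒ fault: PAGE_NOT_PRESENT  — 4 lookups
#6 VA=0x6808041A10A (w,user):
  L0 @0x3E[13] → 0x5F007  P=1,RW=1,US=1,PS=0
  L1 @0x5F[2] → 0x63007  P=1,RW=1,US=1,PS=0
  L2 @0x63[2] → 0x67007  P=1,RW=1,US=1,PS=0
  L3 @0x67[26] → 0x68007  P=1,RW=1,US=1,PS=0
  → PA=0x6810A  (4 entries read)

Entries read for #3: 0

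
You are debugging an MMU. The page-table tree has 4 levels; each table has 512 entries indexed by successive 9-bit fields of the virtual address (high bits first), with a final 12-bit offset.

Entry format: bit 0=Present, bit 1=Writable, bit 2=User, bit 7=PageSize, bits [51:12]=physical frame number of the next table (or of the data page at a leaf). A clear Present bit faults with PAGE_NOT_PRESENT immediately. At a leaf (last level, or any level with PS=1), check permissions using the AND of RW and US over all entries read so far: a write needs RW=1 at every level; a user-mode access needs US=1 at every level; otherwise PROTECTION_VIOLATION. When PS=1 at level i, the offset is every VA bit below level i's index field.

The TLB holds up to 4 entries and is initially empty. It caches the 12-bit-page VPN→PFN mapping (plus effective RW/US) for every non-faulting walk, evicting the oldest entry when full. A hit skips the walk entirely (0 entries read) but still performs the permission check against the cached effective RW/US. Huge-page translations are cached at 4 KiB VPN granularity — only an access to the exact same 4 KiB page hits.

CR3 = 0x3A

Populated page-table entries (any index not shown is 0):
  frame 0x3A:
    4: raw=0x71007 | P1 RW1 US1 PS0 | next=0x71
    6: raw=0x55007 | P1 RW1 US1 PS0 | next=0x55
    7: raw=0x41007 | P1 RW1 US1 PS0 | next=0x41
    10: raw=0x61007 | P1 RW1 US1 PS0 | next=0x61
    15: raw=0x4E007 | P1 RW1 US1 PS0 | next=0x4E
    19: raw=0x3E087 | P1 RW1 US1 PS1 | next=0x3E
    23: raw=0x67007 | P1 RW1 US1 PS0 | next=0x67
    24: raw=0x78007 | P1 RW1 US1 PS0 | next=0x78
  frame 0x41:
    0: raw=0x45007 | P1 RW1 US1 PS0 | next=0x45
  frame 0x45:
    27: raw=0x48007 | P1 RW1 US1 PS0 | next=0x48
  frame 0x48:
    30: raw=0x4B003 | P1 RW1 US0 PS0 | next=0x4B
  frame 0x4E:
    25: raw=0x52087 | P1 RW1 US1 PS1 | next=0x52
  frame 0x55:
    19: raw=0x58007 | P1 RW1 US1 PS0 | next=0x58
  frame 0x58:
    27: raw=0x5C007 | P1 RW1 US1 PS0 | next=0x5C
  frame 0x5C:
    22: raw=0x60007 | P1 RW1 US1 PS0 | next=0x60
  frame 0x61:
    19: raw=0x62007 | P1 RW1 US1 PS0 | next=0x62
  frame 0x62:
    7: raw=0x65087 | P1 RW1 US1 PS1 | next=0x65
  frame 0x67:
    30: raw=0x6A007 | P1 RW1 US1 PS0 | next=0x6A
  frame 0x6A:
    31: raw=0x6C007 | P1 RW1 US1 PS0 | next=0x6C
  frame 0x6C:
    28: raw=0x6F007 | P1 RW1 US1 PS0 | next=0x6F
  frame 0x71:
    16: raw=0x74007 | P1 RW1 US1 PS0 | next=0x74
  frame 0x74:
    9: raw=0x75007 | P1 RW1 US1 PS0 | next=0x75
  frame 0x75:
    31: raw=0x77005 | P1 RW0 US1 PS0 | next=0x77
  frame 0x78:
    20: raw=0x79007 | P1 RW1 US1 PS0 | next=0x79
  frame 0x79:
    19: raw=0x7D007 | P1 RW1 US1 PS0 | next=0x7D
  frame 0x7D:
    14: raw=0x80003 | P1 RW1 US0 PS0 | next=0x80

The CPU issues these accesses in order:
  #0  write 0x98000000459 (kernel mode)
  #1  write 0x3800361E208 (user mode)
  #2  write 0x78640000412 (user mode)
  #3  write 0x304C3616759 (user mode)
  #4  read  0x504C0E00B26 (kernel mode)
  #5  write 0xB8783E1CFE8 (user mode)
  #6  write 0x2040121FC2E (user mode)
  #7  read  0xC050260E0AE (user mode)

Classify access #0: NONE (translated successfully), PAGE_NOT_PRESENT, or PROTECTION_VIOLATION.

Trace:
#0 VA=0x98000000459 (w,kernel):
  L0 @0x3A[19] → 0x3E087  P=1,RW=1,US=1,PS=1
  ⇒ phys 0x3E459 (huge @L0)  [1 reads]
#1 VA=0x3800361E208 (w,user):
  L0 @0x3A[7] → 0x41007  P=1,RW=1,US=1,PS=0
  L1 @0x41[0] → 0x45007  P=1,RW=1,US=1,PS=0
  L2 @0x45[27] → 0x48007  P=1,RW=1,US=1,PS=0
  L3 @0x48[30] → 0x4B003  P=1,RW=1,US=0,PS=0
  ⇒ fault: PROTECTION_VIOLATION  — 4 lookups
#2 VA=0x78640000412 (w,user):
  L0 @0x3A[15] → 0x4E007  P=1,RW=1,US=1,PS=0
  L1 @0x4E[25] → 0x52087  P=1,RW=1,US=1,PS=1
  ⇒ phys 0x52412 (huge @L1)  [2 reads]
#3 VA=0x304C3616759 (w,user):
  L0 @0x3A[6] → 0x55007  P=1,RW=1,US=1,PS=0
  L1 @0x55[19] → 0x58007  P=1,RW=1,US=1,PS=0
  L2 @0x58[27] → 0x5C007  P=1,RW=1,US=1,PS=0
  L3 @0x5C[22] → 0x60007  P=1,RW=1,US=1,PS=0
  ⇒ phys 0x60759  [4 reads]
#4 VA=0x504C0E00B26 (r,kernel):
  L0 @0x3A[10] → 0x61007  P=1,RW=1,US=1,PS=0
  L1 @0x61[19] → 0x62007  P=1,RW=1,US=1,PS=0
  L2 @0x62[7] → 0x65087  P=1,RW=1,US=1,PS=1
  ⇒ phys 0x65B26 (huge @L2)  [3 reads]
#5 VA=0xB8783E1CFE8 (w,user):
  L0 @0x3A[23] → 0x67007  P=1,RW=1,US=1,PS=0
  L1 @0x67[30] → 0x6A007  P=1,RW=1,US=1,PS=0
  L2 @0x6A[31] → 0x6C007  P=1,RW=1,US=1,PS=0
  L3 @0x6C[28] → 0x6F007  P=1,RW=1,US=1,PS=0
  ⇒ phys 0x6FFE8  [4 reads]
#6 VA=0x2040121FC2E (w,user):
  L0 @0x3A[4] → 0x71007  P=1,RW=1,US=1,PS=0
  L1 @0x71[16] → 0x74007  P=1,RW=1,US=1,PS=0
  L2 @0x74[9] → 0x75007  P=1,RW=1,US=1,PS=0
  L3 @0x75[31] → 0x77005  P=1,RW=0,US=1,PS=0
  ⇒ fault: PROTECTION_VIOLATION  — 4 lookups
#7 VA=0xC050260E0AE (r,user):
  L0 @0x3A[24] → 0x78007  P=1,RW=1,US=1,PS=0
  L1 @0x78[20] → 0x79007  P=1,RW=1,US=1,PS=0
  L2 @0x79[19] → 0x7D007  P=1,RW=1,US=1,PS=0
  L3 @0x7D[14] → 0x80003  P=1,RW=1,US=0,PS=0
  ⇒ fault: PROTECTION_VIOLATION  — 4 lookups

Access #0 fault: NONE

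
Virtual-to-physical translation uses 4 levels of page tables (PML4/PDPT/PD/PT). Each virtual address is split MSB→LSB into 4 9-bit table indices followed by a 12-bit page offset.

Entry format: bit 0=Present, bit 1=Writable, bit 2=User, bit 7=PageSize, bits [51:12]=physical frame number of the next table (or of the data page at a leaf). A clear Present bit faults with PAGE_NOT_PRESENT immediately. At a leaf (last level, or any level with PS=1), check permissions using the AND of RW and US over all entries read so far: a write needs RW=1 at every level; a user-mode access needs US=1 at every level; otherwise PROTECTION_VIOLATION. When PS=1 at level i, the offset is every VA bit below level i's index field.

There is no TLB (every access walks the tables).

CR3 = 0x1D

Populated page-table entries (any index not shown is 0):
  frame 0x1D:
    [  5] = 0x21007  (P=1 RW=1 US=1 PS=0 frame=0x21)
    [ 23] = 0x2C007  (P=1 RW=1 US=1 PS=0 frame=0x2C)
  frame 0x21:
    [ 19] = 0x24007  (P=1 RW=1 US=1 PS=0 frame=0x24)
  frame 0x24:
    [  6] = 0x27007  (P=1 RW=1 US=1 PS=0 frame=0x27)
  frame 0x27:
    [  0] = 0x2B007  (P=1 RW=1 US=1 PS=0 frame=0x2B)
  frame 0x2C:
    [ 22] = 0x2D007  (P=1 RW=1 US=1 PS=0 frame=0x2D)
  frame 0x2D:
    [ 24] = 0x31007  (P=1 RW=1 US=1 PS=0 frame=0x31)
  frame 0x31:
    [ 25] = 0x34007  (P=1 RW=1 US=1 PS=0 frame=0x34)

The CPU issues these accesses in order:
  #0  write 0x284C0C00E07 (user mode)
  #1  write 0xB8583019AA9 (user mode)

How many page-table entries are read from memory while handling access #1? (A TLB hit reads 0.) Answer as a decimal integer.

Trace:
#0 VA=0x284C0C00E07 (w,user):
  [0] read 0x1D idx=5: raw=0x21007 flags P=1 W=1 U=1 S=0
  [1] read 0x21 idx=19: raw=0x24007 flags P=1 W=1 U=1 S=0
  [2] read 0x24 idx=6: raw=0x27007 flags P=1 W=1 U=1 S=0
  [3] read 0x27 idx=0: raw=0x2B007 flags P=1 W=1 U=1 S=0
  → PA=0x2BE07  (4 entries read)
#1 VA=0xB8583019AA9 (w,user):
  [0] read 0x1D idx=23: raw=0x2C007 flags P=1 W=1 U=1 S=0
  [1] read 0x2C idx=22: raw=0x2D007 flags P=1 W=1 U=1 S=0
  [2] read 0x2D idx=24: raw=0x31007 flags P=1 W=1 U=1 S=0
  [3] read 0x31 idx=25: raw=0x34007 flags P=1 W=1 U=1 S=0
  → PA=0x34AA9  (4 entries read)

Entries read for #1: 4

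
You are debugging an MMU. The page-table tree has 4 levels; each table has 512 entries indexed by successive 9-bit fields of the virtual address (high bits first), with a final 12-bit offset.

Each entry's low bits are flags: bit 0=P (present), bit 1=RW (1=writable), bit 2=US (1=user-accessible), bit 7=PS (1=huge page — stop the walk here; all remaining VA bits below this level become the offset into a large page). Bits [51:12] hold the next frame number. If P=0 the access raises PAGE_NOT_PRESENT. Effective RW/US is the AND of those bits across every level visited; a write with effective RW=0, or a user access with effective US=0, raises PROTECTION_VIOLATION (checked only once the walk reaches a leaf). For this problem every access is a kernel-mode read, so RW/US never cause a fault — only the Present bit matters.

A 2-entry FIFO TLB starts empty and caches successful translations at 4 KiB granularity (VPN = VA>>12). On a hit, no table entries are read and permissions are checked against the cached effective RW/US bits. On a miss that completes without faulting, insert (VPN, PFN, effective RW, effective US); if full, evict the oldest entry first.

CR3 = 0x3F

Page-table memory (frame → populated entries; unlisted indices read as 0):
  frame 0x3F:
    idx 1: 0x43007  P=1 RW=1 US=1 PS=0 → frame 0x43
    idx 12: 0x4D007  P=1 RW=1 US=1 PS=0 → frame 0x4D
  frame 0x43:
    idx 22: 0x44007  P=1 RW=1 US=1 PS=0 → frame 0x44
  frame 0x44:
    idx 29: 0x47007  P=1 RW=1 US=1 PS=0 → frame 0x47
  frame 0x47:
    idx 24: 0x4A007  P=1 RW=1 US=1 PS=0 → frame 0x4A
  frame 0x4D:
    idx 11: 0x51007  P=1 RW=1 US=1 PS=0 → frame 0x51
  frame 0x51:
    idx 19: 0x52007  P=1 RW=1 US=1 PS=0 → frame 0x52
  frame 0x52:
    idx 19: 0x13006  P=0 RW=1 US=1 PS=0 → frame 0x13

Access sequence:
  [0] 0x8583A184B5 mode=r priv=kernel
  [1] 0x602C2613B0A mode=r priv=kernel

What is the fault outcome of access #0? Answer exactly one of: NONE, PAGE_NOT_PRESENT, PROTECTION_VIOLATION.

Walk each access:
#0 VA=0x8583A184B5 (r,kernel):
  L0 @0x3F[1] → 0x43007  P=1,RW=1,US=1,PS=0
  L1 @0x43[22] → 0x44007  P=1,RW=1,US=1,PS=0
  L2 @0x44[29] → 0x47007  P=1,RW=1,US=1,PS=0
  L3 @0x47[24] → 0x4A007  P=1,RW=1,US=1,PS=0
  ⇒ phys 0x4A4B5  [4 reads]
#1 VA=0x602C2613B0A (r,kernel):
  L0 @0x3F[12] → 0x4D007  P=1,RW=1,US=1,PS=0
  L1 @0x4D[11] → 0x51007  P=1,RW=1,US=1,PS=0
  L2 @0x51[19] → 0x52007  P=1,RW=1,US=1,PS=0
  L3 @0x52[19] → 0x13006  P=0,RW=1,US=1,PS=0
  ✗ PAGE_NOT_PRESENT  [4 reads]

Access #0 fault: NONE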